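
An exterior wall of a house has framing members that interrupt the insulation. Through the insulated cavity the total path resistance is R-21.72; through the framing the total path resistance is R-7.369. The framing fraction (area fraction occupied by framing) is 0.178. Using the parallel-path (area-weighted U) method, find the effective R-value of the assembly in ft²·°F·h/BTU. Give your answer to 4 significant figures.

16.13 ft²·°F·h/BTU

U_eff = 0.822/21.72 + 0.178/7.369 = 0.037845 + 0.024155 = 0.062001
R_eff = 1/U_eff = 16.129 ft²·°F·h/BTU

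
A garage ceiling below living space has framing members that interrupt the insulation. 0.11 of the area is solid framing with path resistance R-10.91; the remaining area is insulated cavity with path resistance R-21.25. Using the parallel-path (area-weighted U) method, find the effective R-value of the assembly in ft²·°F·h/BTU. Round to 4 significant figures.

19.24 ft²·°F·h/BTU

U_eff = 0.89/21.25 + 0.11/10.91 = 0.041882 + 0.010082 = 0.051965
R_eff = 1/U_eff = 19.244 ft²·°F·h/BTU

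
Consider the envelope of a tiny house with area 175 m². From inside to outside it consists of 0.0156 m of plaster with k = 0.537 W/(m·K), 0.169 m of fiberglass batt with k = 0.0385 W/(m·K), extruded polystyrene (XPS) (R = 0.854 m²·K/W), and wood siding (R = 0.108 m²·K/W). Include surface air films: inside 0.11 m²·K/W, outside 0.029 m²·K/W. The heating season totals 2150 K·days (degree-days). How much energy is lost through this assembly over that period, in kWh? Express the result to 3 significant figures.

0.0156/0.537 = 0.02905
0.169/0.0385 = 4.39
R_total = 0.11 + 0.02905 + 4.39 + 0.854 + 0.108 + 0.029 = 5.52 m²·K/W
E = A × HDD × 24 / R / 1000 = 175 × 2150 × 24 / 5.52 / 1000 = 1636 kWh

1640 kWh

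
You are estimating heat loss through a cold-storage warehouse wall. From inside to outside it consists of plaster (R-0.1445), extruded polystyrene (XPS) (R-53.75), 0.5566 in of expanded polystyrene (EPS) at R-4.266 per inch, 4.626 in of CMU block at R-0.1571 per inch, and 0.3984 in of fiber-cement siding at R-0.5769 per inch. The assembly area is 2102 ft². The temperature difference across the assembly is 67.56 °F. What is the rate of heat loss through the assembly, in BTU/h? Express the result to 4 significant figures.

0.5566 × 4.266 = 2.3745
4.626 × 0.1571 = 0.72674
0.3984 × 0.5769 = 0.22984
R_total = 0.1445 + 53.75 + 2.3745 + 0.72674 + 0.22984 = 57.226 ft²·°F·h/BTU
Q = A·ΔT/R = 2102 × 67.56 / 57.226 = 2481.6 BTU/h

2482 BTU/h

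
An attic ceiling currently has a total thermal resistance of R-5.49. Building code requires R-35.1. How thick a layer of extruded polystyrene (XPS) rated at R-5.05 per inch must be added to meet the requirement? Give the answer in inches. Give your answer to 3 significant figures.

5.86 in

ΔR = 35.1 − 5.49 = 29.61 ft²·°F·h/BTU
L = ΔR / (R/in) = 29.61/5.05 = 5.863 in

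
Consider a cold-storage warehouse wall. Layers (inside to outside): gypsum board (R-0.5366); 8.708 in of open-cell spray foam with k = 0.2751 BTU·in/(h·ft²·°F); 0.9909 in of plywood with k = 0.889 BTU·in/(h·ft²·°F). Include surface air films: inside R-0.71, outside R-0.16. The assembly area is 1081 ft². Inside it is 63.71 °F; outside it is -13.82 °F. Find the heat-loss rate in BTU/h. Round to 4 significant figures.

8.708/0.2751 = 31.654
0.9909/0.889 = 1.1146
R_total = 0.71 + 0.5366 + 31.654 + 1.1146 + 0.16 = 34.175 ft²·°F·h/BTU
Q = A·ΔT/R = 1081 × (63.71 − (-13.82)) / 34.175 = 2452.4 BTU/h

2452 BTU/h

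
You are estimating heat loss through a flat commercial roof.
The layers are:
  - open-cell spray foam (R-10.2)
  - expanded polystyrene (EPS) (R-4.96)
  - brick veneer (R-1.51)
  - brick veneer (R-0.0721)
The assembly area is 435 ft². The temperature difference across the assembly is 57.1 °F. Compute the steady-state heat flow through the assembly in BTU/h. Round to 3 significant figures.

R_total = 10.2 + 4.96 + 1.51 + 0.0721 = 16.74 ft²·°F·h/BTU
Q = A·ΔT/R = 435 × 57.1 / 16.74 = 1484 BTU/h

1480 BTU/h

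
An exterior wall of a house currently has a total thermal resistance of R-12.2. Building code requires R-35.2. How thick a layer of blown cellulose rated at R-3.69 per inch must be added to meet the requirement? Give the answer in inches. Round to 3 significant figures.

ΔR = 35.2 − 12.2 = 23 ft²·°F·h/BTU
L = ΔR / (R/in) = 23/3.69 = 6.233 in

6.23 in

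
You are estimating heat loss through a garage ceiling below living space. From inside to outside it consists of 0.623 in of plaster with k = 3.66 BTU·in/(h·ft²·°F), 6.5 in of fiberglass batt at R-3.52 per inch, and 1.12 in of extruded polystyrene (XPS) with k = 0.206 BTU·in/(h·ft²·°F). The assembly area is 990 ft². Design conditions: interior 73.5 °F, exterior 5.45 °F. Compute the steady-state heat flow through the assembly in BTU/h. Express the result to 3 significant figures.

2360 BTU/h

0.623/3.66 = 0.1702
6.5 × 3.52 = 22.88
1.12/0.206 = 5.437
R_total = 0.1702 + 22.88 + 5.437 = 28.49 ft²·°F·h/BTU
Q = A·ΔT/R = 990 × (73.5 − 5.45) / 28.49 = 2365 BTU/h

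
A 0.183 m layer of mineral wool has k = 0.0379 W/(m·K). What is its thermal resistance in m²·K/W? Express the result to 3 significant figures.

R = L/k = 0.183/0.0379 = 4.828 m²·K/W

4.83 m²·K/W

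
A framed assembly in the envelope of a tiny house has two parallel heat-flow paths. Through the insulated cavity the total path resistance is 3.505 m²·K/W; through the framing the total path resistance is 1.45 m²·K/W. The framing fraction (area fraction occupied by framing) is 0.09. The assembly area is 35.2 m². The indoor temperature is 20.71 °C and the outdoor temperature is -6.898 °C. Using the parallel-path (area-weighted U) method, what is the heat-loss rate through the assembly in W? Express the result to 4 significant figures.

U_eff = 0.91/3.505 + 0.09/1.45 = 0.25963 + 0.062069 = 0.3217
R_eff = 1/U_eff = 3.1085 m²·K/W
Q = 35.2 × (20.71 − (-6.898)) / 3.1085 = 312.63 W

312.6 W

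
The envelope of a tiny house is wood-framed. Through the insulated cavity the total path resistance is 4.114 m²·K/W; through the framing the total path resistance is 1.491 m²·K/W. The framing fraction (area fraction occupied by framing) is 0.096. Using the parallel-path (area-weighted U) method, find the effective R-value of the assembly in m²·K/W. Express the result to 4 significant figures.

U_eff = 0.904/4.114 + 0.096/1.491 = 0.21974 + 0.064386 = 0.28412
R_eff = 1/U_eff = 3.5196 m²·K/W

3.520 m²·K/W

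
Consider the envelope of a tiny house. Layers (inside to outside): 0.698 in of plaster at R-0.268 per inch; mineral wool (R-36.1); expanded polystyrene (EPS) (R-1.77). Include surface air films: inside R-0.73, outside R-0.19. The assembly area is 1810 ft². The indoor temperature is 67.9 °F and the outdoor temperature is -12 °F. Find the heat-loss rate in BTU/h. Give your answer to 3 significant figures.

3710 BTU/h

0.698 × 0.268 = 0.1871
R_total = 0.73 + 0.1871 + 36.1 + 1.77 + 0.19 = 38.98 ft²·°F·h/BTU
Q = A·ΔT/R = 1810 × (67.9 − (-12)) / 38.98 = 3710 BTU/h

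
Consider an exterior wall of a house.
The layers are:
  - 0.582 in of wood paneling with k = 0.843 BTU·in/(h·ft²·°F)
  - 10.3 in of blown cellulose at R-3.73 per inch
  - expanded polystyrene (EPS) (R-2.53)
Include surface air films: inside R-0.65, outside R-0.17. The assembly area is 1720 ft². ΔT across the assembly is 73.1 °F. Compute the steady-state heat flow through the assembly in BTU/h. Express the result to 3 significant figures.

0.582/0.843 = 0.6904
10.3 × 3.73 = 38.42
R_total = 0.65 + 0.6904 + 38.42 + 2.53 + 0.17 = 42.46 ft²·°F·h/BTU
Q = A·ΔT/R = 1720 × 73.1 / 42.46 = 2961 BTU/h

2960 BTU/h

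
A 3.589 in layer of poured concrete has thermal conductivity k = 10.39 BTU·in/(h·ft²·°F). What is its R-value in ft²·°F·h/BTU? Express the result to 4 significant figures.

R = L/k = 3.589/10.39 = 0.34543 ft²·°F·h/BTU

0.3454 ft²·°F·h/BTU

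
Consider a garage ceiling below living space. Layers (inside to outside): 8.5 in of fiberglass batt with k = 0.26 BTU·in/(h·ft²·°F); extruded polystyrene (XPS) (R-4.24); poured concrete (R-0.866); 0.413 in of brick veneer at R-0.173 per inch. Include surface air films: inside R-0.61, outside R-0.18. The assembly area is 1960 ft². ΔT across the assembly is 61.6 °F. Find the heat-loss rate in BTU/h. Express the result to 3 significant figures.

3120 BTU/h

8.5/0.26 = 32.69
0.413 × 0.173 = 0.07145
R_total = 0.61 + 32.69 + 4.24 + 0.866 + 0.07145 + 0.18 = 38.66 ft²·°F·h/BTU
Q = A·ΔT/R = 1960 × 61.6 / 38.66 = 3123 BTU/h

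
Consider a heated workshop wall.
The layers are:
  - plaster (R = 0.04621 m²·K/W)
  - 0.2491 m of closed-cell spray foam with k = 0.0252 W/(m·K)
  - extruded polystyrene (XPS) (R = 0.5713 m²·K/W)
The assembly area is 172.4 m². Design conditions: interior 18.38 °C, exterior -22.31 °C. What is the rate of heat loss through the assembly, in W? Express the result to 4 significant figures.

0.2491/0.0252 = 9.8849
R_total = 0.04621 + 9.8849 + 0.5713 = 10.502 m²·K/W
Q = A·ΔT/R = 172.4 × (18.38 − (-22.31)) / 10.502 = 667.94 W

667.9 W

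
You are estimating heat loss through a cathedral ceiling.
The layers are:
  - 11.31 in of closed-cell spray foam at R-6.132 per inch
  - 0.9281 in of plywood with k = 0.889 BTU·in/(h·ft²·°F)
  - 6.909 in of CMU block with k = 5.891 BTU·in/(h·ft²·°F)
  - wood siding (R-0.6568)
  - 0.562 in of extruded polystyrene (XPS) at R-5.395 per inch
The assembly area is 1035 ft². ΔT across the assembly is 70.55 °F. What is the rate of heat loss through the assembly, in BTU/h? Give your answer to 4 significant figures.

970.2 BTU/h

11.31 × 6.132 = 69.353
0.9281/0.889 = 1.044
6.909/5.891 = 1.1728
0.562 × 5.395 = 3.032
R_total = 69.353 + 1.044 + 1.1728 + 0.6568 + 3.032 = 75.258 ft²·°F·h/BTU
Q = A·ΔT/R = 1035 × 70.55 / 75.258 = 970.25 BTU/h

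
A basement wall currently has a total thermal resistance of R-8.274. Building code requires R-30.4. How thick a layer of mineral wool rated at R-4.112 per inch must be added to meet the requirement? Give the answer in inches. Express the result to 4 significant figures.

ΔR = 30.4 − 8.274 = 22.126 ft²·°F·h/BTU
L = ΔR / (R/in) = 22.126/4.112 = 5.3808 in

5.381 in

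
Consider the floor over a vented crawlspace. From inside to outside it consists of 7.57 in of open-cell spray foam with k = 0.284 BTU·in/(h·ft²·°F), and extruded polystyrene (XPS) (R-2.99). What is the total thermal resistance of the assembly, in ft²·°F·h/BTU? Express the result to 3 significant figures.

29.6 ft²·°F·h/BTU

7.57/0.284 = 26.65
R_total = 26.65 + 2.99 = 29.64 ft²·°F·h/BTU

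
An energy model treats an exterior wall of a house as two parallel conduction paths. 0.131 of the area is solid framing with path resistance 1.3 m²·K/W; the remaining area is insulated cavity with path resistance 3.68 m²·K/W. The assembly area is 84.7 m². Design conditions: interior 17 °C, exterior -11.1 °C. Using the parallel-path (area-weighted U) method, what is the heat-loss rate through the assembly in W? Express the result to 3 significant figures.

U_eff = 0.869/3.68 + 0.131/1.3 = 0.2361 + 0.1008 = 0.3369
R_eff = 1/U_eff = 2.968 m²·K/W
Q = 84.7 × (17 − (-11.1)) / 2.968 = 801.9 W

802 W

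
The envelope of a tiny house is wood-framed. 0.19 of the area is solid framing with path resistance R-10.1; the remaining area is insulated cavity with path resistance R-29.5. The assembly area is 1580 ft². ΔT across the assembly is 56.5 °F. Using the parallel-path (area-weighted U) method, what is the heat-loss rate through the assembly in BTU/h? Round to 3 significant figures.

U_eff = 0.81/29.5 + 0.19/10.1 = 0.02746 + 0.01881 = 0.04627
R_eff = 1/U_eff = 21.61 ft²·°F·h/BTU
Q = 1580 × 56.5 / 21.61 = 4130 BTU/h

4130 BTU/h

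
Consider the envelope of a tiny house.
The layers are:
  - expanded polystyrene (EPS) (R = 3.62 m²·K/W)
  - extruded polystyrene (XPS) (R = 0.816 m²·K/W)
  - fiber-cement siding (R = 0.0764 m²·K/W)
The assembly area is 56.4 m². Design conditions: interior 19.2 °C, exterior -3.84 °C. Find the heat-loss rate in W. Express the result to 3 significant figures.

R_total = 3.62 + 0.816 + 0.0764 = 4.512 m²·K/W
Q = A·ΔT/R = 56.4 × (19.2 − (-3.84)) / 4.512 = 288 W

288 W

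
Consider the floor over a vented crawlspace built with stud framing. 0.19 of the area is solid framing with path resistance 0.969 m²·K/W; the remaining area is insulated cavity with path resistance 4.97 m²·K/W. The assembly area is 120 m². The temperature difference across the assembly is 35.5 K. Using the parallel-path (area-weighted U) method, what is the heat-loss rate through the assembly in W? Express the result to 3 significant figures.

U_eff = 0.81/4.97 + 0.19/0.969 = 0.163 + 0.1961 = 0.3591
R_eff = 1/U_eff = 2.785 m²·K/W
Q = 120 × 35.5 / 2.785 = 1530 W

1530 W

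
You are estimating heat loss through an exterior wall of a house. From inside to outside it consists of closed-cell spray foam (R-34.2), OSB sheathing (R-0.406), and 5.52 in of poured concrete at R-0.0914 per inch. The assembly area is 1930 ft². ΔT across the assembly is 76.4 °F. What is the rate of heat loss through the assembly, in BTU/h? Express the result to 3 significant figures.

4200 BTU/h

5.52 × 0.0914 = 0.5045
R_total = 34.2 + 0.406 + 0.5045 = 35.11 ft²·°F·h/BTU
Q = A·ΔT/R = 1930 × 76.4 / 35.11 = 4200 BTU/h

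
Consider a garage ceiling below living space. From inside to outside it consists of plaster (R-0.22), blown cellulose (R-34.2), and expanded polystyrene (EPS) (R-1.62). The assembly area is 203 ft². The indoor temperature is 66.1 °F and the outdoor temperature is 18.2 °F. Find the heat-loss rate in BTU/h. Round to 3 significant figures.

R_total = 0.22 + 34.2 + 1.62 = 36.04 ft²·°F·h/BTU
Q = A·ΔT/R = 203 × (66.1 − 18.2) / 36.04 = 269.8 BTU/h

270 BTU/h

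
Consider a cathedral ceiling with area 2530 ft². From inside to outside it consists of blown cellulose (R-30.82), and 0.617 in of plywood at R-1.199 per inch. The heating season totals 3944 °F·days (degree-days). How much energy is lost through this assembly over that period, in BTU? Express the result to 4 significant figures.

0.617 × 1.199 = 0.73978
R_total = 30.82 + 0.73978 = 31.56 ft²·°F·h/BTU
E = A × HDD × 24 / R = 2530 × 3944 × 24 / 31.56 = 7588100 BTU

7588000 BTU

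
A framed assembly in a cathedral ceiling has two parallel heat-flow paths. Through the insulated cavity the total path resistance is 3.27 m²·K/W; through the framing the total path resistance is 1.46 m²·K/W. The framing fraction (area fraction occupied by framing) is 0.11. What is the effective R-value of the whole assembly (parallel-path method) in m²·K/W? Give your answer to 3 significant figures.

U_eff = 0.89/3.27 + 0.11/1.46 = 0.2722 + 0.07534 = 0.3475
R_eff = 1/U_eff = 2.878 m²·K/W

2.88 m²·K/W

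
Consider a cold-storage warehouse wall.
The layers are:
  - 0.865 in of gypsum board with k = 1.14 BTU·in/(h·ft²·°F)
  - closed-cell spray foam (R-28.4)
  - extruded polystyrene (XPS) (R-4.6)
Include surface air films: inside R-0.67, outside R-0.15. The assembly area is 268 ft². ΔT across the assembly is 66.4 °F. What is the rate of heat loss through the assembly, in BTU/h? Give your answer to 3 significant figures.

515 BTU/h

0.865/1.14 = 0.7588
R_total = 0.67 + 0.7588 + 28.4 + 4.6 + 0.15 = 34.58 ft²·°F·h/BTU
Q = A·ΔT/R = 268 × 66.4 / 34.58 = 514.6 BTU/h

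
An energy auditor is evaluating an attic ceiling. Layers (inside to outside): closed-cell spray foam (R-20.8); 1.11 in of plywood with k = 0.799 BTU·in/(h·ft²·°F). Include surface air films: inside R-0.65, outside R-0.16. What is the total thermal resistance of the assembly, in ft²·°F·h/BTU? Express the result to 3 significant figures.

23.0 ft²·°F·h/BTU

1.11/0.799 = 1.389
R_total = 0.65 + 20.8 + 1.389 + 0.16 = 23 ft²·°F·h/BTU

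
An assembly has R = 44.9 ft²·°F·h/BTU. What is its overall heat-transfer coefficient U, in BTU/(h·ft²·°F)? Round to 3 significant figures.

U = 1/R = 1/44.9 = 0.02227

0.0223 BTU/(h·ft²·°F)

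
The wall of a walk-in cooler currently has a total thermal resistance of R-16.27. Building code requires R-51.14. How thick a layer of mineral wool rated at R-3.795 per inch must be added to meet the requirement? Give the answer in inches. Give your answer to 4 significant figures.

ΔR = 51.14 − 16.27 = 34.87 ft²·°F·h/BTU
L = ΔR / (R/in) = 34.87/3.795 = 9.1884 in

9.188 in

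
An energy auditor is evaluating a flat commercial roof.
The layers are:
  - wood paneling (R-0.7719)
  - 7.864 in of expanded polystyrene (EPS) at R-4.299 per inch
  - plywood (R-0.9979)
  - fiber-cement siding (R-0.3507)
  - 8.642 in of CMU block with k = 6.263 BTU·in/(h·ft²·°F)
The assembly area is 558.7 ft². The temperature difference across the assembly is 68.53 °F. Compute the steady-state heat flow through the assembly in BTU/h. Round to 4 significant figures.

1026 BTU/h

7.864 × 4.299 = 33.807
8.642/6.263 = 1.3798
R_total = 0.7719 + 33.807 + 0.9979 + 0.3507 + 1.3798 = 37.308 ft²·°F·h/BTU
Q = A·ΔT/R = 558.7 × 68.53 / 37.308 = 1026.3 BTU/h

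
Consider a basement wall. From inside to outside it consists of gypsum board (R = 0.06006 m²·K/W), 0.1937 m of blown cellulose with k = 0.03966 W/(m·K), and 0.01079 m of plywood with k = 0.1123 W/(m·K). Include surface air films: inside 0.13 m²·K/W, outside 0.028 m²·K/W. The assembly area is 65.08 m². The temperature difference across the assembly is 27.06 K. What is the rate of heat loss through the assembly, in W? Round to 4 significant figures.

338.8 W

0.1937/0.03966 = 4.884
0.01079/0.1123 = 0.096082
R_total = 0.13 + 0.06006 + 4.884 + 0.096082 + 0.028 = 5.1982 m²·K/W
Q = A·ΔT/R = 65.08 × 27.06 / 5.1982 = 338.79 W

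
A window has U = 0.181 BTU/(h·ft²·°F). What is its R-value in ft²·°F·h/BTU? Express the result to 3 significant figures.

R = 1/U = 1/0.181 = 5.525

5.52 ft²·°F·h/BTU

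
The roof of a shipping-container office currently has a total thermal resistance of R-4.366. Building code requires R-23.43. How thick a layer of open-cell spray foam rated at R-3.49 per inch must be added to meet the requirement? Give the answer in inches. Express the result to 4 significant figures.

5.462 in

ΔR = 23.43 − 4.366 = 19.064 ft²·°F·h/BTU
L = ΔR / (R/in) = 19.064/3.49 = 5.4625 in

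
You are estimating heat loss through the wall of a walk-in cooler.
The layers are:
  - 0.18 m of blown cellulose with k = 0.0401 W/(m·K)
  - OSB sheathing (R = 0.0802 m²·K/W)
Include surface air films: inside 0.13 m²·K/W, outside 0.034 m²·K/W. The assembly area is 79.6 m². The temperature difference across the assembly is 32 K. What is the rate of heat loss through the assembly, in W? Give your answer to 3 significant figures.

538 W

0.18/0.0401 = 4.489
R_total = 0.13 + 4.489 + 0.0802 + 0.034 = 4.733 m²·K/W
Q = A·ΔT/R = 79.6 × 32 / 4.733 = 538.2 W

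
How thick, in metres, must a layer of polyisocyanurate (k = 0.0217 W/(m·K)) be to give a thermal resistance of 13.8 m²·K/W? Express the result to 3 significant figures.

L = R·k = 13.8 × 0.0217 = 0.2995 m

0.299 m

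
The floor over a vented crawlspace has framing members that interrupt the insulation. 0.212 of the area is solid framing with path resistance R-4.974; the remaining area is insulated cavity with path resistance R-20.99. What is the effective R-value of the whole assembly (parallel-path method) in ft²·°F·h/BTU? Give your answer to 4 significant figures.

12.47 ft²·°F·h/BTU

U_eff = 0.788/20.99 + 0.212/4.974 = 0.037542 + 0.042622 = 0.080163
R_eff = 1/U_eff = 12.475 ft²·°F·h/BTU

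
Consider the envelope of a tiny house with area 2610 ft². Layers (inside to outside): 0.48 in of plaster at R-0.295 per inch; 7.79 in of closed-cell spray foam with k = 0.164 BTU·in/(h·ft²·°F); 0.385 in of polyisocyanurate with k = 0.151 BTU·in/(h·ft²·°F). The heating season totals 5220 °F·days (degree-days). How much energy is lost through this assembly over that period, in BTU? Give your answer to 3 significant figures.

6510000 BTU

0.48 × 0.295 = 0.1416
7.79/0.164 = 47.5
0.385/0.151 = 2.55
R_total = 0.1416 + 47.5 + 2.55 = 50.19 ft²·°F·h/BTU
E = A × HDD × 24 / R = 2610 × 5220 × 24 / 50.19 = 6515000 BTU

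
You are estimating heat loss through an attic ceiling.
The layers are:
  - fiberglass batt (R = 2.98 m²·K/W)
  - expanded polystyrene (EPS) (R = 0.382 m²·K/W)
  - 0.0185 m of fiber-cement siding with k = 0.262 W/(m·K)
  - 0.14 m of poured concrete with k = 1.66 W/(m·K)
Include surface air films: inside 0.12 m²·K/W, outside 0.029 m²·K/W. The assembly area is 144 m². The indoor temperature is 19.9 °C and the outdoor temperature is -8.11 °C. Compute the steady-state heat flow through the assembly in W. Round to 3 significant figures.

1100 W

0.0185/0.262 = 0.07061
0.14/1.66 = 0.08434
R_total = 0.12 + 2.98 + 0.382 + 0.07061 + 0.08434 + 0.029 = 3.666 m²·K/W
Q = A·ΔT/R = 144 × (19.9 − (-8.11)) / 3.666 = 1100 W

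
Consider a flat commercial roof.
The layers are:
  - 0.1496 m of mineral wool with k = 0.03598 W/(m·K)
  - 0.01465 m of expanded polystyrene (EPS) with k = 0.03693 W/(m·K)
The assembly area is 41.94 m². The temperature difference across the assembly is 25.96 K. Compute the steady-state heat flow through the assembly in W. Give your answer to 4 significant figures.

0.1496/0.03598 = 4.1579
0.01465/0.03693 = 0.3967
R_total = 4.1579 + 0.3967 = 4.5546 m²·K/W
Q = A·ΔT/R = 41.94 × 25.96 / 4.5546 = 239.05 W

239.0 W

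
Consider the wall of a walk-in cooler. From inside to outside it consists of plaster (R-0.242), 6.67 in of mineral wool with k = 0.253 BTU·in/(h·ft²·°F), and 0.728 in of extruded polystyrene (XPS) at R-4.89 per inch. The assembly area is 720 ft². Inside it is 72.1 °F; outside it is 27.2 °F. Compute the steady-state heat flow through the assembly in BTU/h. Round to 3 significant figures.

1070 BTU/h

6.67/0.253 = 26.36
0.728 × 4.89 = 3.56
R_total = 0.242 + 26.36 + 3.56 = 30.17 ft²·°F·h/BTU
Q = A·ΔT/R = 720 × (72.1 − 27.2) / 30.17 = 1072 BTU/h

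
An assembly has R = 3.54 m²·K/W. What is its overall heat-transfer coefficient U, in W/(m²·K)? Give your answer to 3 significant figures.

0.282 W/(m²·K)

U = 1/R = 1/3.54 = 0.2825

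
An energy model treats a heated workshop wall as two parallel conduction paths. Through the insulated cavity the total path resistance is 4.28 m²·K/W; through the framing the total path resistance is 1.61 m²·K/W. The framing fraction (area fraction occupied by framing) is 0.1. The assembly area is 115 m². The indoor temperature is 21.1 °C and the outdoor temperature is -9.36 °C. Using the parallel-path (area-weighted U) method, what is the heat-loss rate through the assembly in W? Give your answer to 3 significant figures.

U_eff = 0.9/4.28 + 0.1/1.61 = 0.2103 + 0.06211 = 0.2724
R_eff = 1/U_eff = 3.671 m²·K/W
Q = 115 × (21.1 − (-9.36)) / 3.671 = 954.2 W

954 W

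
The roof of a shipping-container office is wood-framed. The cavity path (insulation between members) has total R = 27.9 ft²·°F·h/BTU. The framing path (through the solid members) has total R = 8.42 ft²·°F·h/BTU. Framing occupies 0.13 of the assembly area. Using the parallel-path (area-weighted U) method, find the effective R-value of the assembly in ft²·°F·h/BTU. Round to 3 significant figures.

21.4 ft²·°F·h/BTU

U_eff = 0.87/27.9 + 0.13/8.42 = 0.03118 + 0.01544 = 0.04662
R_eff = 1/U_eff = 21.45 ft²·°F·h/BTU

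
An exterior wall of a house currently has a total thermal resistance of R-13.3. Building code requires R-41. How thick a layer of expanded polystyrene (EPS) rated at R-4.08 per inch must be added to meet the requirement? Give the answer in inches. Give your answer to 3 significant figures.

6.79 in

ΔR = 41 − 13.3 = 27.7 ft²·°F·h/BTU
L = ΔR / (R/in) = 27.7/4.08 = 6.789 in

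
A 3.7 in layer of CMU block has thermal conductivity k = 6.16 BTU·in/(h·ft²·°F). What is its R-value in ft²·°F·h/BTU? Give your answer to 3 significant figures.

R = L/k = 3.7/6.16 = 0.6006 ft²·°F·h/BTU

0.601 ft²·°F·h/BTU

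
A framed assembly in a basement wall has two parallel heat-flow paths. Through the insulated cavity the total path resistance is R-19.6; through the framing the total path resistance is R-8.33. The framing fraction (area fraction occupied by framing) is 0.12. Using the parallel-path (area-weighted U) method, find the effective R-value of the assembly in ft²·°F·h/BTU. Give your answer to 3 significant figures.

16.9 ft²·°F·h/BTU

U_eff = 0.88/19.6 + 0.12/8.33 = 0.0449 + 0.01441 = 0.0593
R_eff = 1/U_eff = 16.86 ft²·°F·h/BTU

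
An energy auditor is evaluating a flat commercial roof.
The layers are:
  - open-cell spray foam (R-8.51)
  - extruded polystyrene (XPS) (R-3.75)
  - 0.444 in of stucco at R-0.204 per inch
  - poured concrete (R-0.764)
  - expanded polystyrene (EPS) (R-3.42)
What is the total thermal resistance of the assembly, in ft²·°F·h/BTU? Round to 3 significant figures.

0.444 × 0.204 = 0.09058
R_total = 8.51 + 3.75 + 0.09058 + 0.764 + 3.42 = 16.53 ft²·°F·h/BTU

16.5 ft²·°F·h/BTU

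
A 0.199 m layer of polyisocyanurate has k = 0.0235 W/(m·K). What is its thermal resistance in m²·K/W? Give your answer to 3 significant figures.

R = L/k = 0.199/0.0235 = 8.468 m²·K/W

8.47 m²·K/W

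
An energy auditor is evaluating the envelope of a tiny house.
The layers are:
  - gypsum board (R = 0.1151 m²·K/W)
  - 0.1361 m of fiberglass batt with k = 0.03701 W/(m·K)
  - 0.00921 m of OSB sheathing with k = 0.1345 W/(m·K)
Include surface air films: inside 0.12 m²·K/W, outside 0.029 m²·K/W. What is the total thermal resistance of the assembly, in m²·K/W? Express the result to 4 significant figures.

4.010 m²·K/W

0.1361/0.03701 = 3.6774
0.00921/0.1345 = 0.068476
R_total = 0.12 + 0.1151 + 3.6774 + 0.068476 + 0.029 = 4.01 m²·K/W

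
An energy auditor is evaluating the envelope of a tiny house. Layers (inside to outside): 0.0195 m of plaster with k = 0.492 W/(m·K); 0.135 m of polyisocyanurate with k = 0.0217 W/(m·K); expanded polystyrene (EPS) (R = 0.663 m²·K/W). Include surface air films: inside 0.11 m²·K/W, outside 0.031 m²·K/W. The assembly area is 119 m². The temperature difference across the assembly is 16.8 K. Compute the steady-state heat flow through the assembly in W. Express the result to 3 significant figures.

283 W

0.0195/0.492 = 0.03963
0.135/0.0217 = 6.221
R_total = 0.11 + 0.03963 + 6.221 + 0.663 + 0.031 = 7.065 m²·K/W
Q = A·ΔT/R = 119 × 16.8 / 7.065 = 283 W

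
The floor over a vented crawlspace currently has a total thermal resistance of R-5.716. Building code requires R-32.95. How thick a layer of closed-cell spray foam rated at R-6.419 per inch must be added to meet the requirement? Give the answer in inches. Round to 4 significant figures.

4.243 in

ΔR = 32.95 − 5.716 = 27.234 ft²·°F·h/BTU
L = ΔR / (R/in) = 27.234/6.419 = 4.2427 in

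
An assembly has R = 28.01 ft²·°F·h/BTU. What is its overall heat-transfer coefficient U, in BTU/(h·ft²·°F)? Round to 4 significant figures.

U = 1/R = 1/28.01 = 0.035702

0.03570 BTU/(h·ft²·°F)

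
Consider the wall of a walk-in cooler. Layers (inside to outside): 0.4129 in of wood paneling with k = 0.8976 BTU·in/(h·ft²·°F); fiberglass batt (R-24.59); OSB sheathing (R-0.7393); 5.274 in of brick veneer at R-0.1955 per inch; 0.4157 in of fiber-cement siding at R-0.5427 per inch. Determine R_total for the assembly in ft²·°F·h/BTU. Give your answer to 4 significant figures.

27.05 ft²·°F·h/BTU

0.4129/0.8976 = 0.46
5.274 × 0.1955 = 1.0311
0.4157 × 0.5427 = 0.2256
R_total = 0.46 + 24.59 + 0.7393 + 1.0311 + 0.2256 = 27.046 ft²·°F·h/BTU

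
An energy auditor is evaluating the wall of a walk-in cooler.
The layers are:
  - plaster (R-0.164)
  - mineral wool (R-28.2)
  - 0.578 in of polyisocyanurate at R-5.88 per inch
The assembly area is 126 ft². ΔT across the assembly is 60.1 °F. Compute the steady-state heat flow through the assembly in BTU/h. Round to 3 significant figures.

238 BTU/h

0.578 × 5.88 = 3.399
R_total = 0.164 + 28.2 + 3.399 = 31.76 ft²·°F·h/BTU
Q = A·ΔT/R = 126 × 60.1 / 31.76 = 238.4 BTU/h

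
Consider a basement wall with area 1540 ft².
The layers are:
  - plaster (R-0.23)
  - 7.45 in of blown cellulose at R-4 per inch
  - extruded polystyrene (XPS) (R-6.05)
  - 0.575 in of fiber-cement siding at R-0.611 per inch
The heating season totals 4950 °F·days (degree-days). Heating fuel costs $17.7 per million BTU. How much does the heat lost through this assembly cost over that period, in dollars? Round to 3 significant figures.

7.45 × 4 = 29.8
0.575 × 0.611 = 0.3513
R_total = 0.23 + 29.8 + 6.05 + 0.3513 = 36.43 ft²·°F·h/BTU
E = A × HDD × 24 / R = 1540 × 4950 × 24 / 36.43 = 5022000 BTU
Cost = 5022000/10⁶ × 17.7 = $88.89

88.9 dollars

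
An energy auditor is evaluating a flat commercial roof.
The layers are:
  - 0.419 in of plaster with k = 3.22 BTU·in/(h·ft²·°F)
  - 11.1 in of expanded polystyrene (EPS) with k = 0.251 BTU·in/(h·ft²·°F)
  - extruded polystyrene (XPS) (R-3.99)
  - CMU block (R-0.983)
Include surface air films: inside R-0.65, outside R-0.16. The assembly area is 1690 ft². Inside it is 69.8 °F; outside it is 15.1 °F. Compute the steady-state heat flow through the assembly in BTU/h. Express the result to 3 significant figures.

1840 BTU/h

0.419/3.22 = 0.1301
11.1/0.251 = 44.22
R_total = 0.65 + 0.1301 + 44.22 + 3.99 + 0.983 + 0.16 = 50.14 ft²·°F·h/BTU
Q = A·ΔT/R = 1690 × (69.8 − 15.1) / 50.14 = 1844 BTU/h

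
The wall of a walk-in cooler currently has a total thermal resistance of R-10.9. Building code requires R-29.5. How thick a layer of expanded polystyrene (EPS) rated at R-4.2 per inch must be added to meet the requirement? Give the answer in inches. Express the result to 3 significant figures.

4.43 in

ΔR = 29.5 − 10.9 = 18.6 ft²·°F·h/BTU
L = ΔR / (R/in) = 18.6/4.2 = 4.429 in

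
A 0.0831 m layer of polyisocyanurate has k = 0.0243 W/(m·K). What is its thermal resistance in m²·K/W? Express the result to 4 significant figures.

3.420 m²·K/W

R = L/k = 0.0831/0.0243 = 3.4198 m²·K/W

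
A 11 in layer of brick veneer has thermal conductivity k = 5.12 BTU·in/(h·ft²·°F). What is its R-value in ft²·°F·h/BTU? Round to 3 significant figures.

2.15 ft²·°F·h/BTU

R = L/k = 11/5.12 = 2.148 ft²·°F·h/BTU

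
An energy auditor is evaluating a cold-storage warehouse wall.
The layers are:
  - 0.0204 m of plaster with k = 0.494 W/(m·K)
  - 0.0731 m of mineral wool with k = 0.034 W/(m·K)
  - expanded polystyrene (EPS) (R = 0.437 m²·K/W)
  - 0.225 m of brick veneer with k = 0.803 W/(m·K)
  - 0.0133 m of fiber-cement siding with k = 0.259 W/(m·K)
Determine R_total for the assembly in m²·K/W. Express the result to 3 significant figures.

2.96 m²·K/W

0.0204/0.494 = 0.0413
0.0731/0.034 = 2.15
0.225/0.803 = 0.2802
0.0133/0.259 = 0.05135
R_total = 0.0413 + 2.15 + 0.437 + 0.2802 + 0.05135 = 2.96 m²·K/W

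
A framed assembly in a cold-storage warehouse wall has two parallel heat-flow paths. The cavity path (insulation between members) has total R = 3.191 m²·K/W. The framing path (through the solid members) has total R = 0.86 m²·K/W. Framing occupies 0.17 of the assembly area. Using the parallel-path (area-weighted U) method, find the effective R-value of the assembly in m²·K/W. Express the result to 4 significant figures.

U_eff = 0.83/3.191 + 0.17/0.86 = 0.26011 + 0.19767 = 0.45778
R_eff = 1/U_eff = 2.1845 m²·K/W

2.184 m²·K/W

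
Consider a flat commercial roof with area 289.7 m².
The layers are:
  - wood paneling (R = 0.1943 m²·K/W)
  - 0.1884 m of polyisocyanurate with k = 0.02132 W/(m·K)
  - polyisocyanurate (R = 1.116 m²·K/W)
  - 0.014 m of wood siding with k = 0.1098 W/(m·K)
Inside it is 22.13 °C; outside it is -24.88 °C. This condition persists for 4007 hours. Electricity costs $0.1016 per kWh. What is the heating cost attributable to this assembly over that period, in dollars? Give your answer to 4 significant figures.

539.6 dollars

0.1884/0.02132 = 8.8368
0.014/0.1098 = 0.1275
R_total = 0.1943 + 8.8368 + 1.116 + 0.1275 = 10.275 m²·K/W
Q = 289.7 × (22.13 − (-24.88)) / 10.275 = 1325.5 W
E = 1325.5 W × 4007 h / 1000 = 5311.2 kWh
Cost = 5311.2 × 0.1016 = $539.62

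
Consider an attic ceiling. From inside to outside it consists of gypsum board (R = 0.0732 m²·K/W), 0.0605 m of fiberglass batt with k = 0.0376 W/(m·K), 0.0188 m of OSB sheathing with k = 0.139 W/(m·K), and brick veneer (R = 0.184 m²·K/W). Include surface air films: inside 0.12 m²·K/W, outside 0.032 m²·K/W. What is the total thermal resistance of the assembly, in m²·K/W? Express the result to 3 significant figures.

2.15 m²·K/W

0.0605/0.0376 = 1.609
0.0188/0.139 = 0.1353
R_total = 0.12 + 0.0732 + 1.609 + 0.1353 + 0.184 + 0.032 = 2.153 m²·K/W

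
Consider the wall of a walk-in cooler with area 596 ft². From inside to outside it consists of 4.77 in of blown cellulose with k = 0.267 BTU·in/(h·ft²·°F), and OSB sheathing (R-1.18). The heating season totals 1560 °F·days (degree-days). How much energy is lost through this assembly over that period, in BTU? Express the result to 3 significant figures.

1170000 BTU

4.77/0.267 = 17.87
R_total = 17.87 + 1.18 = 19.05 ft²·°F·h/BTU
E = A × HDD × 24 / R = 596 × 1560 × 24 / 19.05 = 1172000 BTU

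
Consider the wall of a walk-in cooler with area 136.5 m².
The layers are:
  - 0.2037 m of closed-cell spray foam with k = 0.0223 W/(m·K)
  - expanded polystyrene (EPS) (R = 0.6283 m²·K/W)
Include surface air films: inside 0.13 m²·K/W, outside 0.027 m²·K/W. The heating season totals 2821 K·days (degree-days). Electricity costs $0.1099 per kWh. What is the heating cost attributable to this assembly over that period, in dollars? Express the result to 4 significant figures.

0.2037/0.0223 = 9.1345
R_total = 0.13 + 9.1345 + 0.6283 + 0.027 = 9.9198 m²·K/W
E = A × HDD × 24 / R / 1000 = 136.5 × 2821 × 24 / 9.9198 / 1000 = 931.63 kWh
Cost = 931.63 × 0.1099 = $102.39

102.4 dollars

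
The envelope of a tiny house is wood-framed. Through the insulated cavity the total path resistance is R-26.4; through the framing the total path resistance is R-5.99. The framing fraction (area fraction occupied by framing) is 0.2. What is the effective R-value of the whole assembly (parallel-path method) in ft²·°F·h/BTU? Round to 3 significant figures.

U_eff = 0.8/26.4 + 0.2/5.99 = 0.0303 + 0.03339 = 0.06369
R_eff = 1/U_eff = 15.7 ft²·°F·h/BTU

15.7 ft²·°F·h/BTU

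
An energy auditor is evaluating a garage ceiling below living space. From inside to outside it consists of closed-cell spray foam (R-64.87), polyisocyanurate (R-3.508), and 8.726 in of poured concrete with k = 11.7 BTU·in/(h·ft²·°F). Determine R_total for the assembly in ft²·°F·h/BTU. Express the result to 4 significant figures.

69.12 ft²·°F·h/BTU

8.726/11.7 = 0.74581
R_total = 64.87 + 3.508 + 0.74581 = 69.124 ft²·°F·h/BTU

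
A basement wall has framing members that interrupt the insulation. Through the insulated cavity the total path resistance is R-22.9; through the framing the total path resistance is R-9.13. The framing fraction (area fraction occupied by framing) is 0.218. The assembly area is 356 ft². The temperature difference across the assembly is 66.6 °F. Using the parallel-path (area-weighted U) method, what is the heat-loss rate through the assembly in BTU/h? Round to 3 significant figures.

1380 BTU/h

U_eff = 0.782/22.9 + 0.218/9.13 = 0.03415 + 0.02388 = 0.05803
R_eff = 1/U_eff = 17.23 ft²·°F·h/BTU
Q = 356 × 66.6 / 17.23 = 1376 BTU/h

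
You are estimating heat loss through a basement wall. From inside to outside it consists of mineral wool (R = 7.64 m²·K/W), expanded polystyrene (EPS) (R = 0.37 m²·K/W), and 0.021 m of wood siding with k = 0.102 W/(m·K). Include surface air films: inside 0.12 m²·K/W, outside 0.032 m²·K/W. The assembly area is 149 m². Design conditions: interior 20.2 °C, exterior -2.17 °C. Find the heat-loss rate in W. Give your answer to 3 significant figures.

398 W

0.021/0.102 = 0.2059
R_total = 0.12 + 7.64 + 0.37 + 0.2059 + 0.032 = 8.368 m²·K/W
Q = A·ΔT/R = 149 × (20.2 − (-2.17)) / 8.368 = 398.3 W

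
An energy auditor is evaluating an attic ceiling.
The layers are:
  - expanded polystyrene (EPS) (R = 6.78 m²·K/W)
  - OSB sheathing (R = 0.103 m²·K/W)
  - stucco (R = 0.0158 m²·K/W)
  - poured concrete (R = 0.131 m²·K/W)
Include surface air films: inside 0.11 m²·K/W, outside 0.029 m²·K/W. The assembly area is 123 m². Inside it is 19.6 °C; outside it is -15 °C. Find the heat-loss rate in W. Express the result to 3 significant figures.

594 W

R_total = 0.11 + 6.78 + 0.103 + 0.0158 + 0.131 + 0.029 = 7.169 m²·K/W
Q = A·ΔT/R = 123 × (19.6 − (-15)) / 7.169 = 593.7 W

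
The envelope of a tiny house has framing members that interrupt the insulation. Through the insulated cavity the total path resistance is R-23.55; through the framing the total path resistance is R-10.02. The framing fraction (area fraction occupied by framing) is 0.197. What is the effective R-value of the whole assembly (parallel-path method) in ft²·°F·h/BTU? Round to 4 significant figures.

U_eff = 0.803/23.55 + 0.197/10.02 = 0.034098 + 0.019661 = 0.053758
R_eff = 1/U_eff = 18.602 ft²·°F·h/BTU

18.60 ft²·°F·h/BTU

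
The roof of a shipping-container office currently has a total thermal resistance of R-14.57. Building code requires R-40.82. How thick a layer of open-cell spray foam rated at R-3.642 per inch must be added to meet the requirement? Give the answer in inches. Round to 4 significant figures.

7.208 in

ΔR = 40.82 − 14.57 = 26.25 ft²·°F·h/BTU
L = ΔR / (R/in) = 26.25/3.642 = 7.2076 in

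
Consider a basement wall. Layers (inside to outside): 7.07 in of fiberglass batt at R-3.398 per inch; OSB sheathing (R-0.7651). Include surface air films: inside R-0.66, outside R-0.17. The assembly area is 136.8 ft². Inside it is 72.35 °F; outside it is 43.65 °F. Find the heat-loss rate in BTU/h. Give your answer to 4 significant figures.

7.07 × 3.398 = 24.024
R_total = 0.66 + 24.024 + 0.7651 + 0.17 = 25.619 ft²·°F·h/BTU
Q = A·ΔT/R = 136.8 × (72.35 − 43.65) / 25.619 = 153.25 BTU/h

153.3 BTU/h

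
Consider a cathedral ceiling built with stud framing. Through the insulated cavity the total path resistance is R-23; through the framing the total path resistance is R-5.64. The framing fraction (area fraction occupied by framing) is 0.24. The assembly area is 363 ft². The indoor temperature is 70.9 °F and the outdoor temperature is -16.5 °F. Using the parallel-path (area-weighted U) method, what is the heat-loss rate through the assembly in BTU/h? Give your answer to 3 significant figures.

U_eff = 0.76/23 + 0.24/5.64 = 0.03304 + 0.04255 = 0.0756
R_eff = 1/U_eff = 13.23 ft²·°F·h/BTU
Q = 363 × (70.9 − (-16.5)) / 13.23 = 2398 BTU/h

2400 BTU/h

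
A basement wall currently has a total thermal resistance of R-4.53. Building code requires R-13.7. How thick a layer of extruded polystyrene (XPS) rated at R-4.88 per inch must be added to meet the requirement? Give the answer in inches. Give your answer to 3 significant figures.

ΔR = 13.7 − 4.53 = 9.17 ft²·°F·h/BTU
L = ΔR / (R/in) = 9.17/4.88 = 1.879 in

1.88 in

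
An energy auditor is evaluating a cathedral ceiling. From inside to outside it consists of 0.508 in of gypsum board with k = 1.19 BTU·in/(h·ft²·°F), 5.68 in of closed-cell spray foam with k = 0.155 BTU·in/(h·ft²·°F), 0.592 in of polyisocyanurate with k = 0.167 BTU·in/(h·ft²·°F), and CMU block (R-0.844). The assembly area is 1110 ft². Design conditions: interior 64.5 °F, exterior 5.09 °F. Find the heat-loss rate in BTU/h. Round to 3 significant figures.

1590 BTU/h

0.508/1.19 = 0.4269
5.68/0.155 = 36.65
0.592/0.167 = 3.545
R_total = 0.4269 + 36.65 + 3.545 + 0.844 = 41.46 ft²·°F·h/BTU
Q = A·ΔT/R = 1110 × (64.5 − 5.09) / 41.46 = 1591 BTU/h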